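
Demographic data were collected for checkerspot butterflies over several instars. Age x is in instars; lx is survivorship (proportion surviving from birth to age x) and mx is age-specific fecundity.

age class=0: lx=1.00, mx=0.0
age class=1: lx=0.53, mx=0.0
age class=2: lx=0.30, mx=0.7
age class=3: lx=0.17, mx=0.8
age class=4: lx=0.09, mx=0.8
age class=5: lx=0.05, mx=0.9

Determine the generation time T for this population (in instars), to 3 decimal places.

2.896

lx·mx: 0, 0, 0.21, 0.136, 0.072, 0.045 → R0 = 0.463
x·lx·mx: 0, 0, 0.42, 0.408, 0.288, 0.225 → Σ = 1.341
T = 1.341 / 0.463 = 2.896328… → 2.896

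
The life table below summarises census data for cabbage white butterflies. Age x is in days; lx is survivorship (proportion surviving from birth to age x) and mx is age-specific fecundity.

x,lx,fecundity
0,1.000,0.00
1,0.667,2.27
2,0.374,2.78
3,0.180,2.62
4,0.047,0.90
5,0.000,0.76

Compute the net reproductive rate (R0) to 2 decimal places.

lx·mx by age: 0, 1.51409, 1.03972, 0.4716, 0.0423, 0
R0 = Σ lx·mx = 3.06771 → 3.07

3.07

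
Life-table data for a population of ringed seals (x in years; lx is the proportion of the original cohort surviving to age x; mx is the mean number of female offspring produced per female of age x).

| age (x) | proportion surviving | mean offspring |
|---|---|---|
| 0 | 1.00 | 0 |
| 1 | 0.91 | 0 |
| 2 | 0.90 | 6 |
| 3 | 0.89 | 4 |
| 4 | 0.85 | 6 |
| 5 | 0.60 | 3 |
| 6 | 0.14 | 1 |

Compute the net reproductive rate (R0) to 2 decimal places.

16.00

lx·mx by age: 0, 0, 5.4, 3.56, 5.1, 1.8, 0.14
R0 = Σ lx·mx = 16 → 16.00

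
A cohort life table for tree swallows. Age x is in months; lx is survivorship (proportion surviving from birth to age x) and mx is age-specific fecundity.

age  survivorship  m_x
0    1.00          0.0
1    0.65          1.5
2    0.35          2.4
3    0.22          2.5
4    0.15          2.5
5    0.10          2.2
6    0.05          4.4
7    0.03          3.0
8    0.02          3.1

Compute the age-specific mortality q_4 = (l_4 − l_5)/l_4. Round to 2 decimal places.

q_4 = (l_4 − l_5) / l_4 = (0.15 − 0.1) / 0.15
     = 0.05 / 0.15 = 0.333333… → 0.33

0.33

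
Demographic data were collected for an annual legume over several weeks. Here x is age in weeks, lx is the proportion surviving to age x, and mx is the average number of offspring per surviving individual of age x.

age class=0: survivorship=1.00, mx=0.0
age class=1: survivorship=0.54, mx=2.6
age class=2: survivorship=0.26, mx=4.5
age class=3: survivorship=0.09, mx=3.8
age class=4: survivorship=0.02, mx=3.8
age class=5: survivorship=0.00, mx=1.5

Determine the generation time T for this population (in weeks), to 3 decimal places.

1.696

lx·mx: 0, 1.404, 1.17, 0.342, 0.076, 0 → R0 = 2.992
x·lx·mx: 0, 1.404, 2.34, 1.026, 0.304, 0 → Σ = 5.074
T = 5.074 / 2.992 = 1.695856… → 1.696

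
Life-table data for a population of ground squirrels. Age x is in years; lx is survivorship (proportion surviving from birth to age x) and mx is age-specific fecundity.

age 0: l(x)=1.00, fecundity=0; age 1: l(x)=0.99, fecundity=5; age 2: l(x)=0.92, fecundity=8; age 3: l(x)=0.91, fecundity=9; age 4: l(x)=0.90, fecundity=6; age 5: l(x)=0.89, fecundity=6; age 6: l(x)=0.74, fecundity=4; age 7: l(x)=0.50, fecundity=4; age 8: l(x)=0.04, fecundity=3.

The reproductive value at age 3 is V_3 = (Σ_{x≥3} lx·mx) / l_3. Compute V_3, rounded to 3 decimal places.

lx·mx for x ≥ 3: 8.19, 5.4, 5.34, 2.96, 2, 0.12 → sum = 24.01
V_3 = 24.01 / l_3 = 24.01 / 0.91 = 26.384615… → 26.385

26.385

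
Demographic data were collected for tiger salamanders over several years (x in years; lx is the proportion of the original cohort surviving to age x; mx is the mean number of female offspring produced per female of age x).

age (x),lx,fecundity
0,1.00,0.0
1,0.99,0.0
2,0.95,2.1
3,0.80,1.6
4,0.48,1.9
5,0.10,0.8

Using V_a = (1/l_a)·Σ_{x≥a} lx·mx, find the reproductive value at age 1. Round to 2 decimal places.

lx·mx for x ≥ 1: 0, 1.995, 1.28, 0.912, 0.08 → sum = 4.267
V_1 = 4.267 / l_1 = 4.267 / 0.99 = 4.310101… → 4.31

4.31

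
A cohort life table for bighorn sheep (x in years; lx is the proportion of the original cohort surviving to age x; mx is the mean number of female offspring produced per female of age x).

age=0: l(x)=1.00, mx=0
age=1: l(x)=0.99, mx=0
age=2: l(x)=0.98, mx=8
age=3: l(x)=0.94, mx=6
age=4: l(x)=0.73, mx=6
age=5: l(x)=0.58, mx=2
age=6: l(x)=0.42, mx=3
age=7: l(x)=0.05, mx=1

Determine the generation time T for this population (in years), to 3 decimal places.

3.140

lx·mx: 0, 0, 7.84, 5.64, 4.38, 1.16, 1.26, 0.05 → R0 = 20.33
x·lx·mx: 0, 0, 15.68, 16.92, 17.52, 5.8, 7.56, 0.35 → Σ = 63.83
T = 63.83 / 20.33 = 3.139695… → 3.140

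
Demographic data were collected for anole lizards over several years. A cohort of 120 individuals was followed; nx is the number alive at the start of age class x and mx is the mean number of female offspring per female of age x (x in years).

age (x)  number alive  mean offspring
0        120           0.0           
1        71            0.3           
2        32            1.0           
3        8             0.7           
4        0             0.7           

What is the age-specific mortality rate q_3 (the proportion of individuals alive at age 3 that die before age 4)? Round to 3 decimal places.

1.000

lx = nx/n0 = nx/120: 1, 0.59167…, 0.26667…, 0.06667…, 0
q_3 = (l_3 − l_4) / l_3 = (0.066667… − 0) / 0.066667…
     = 0.066667… / 0.066667… = 1 → 1.000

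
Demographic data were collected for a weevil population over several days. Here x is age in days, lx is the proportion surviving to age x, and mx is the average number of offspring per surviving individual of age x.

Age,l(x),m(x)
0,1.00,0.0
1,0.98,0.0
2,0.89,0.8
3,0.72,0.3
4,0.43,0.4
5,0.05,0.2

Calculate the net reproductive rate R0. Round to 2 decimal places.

lx·mx by age: 0, 0, 0.712, 0.216, 0.172, 0.01
R0 = Σ lx·mx = 1.11 → 1.11

1.11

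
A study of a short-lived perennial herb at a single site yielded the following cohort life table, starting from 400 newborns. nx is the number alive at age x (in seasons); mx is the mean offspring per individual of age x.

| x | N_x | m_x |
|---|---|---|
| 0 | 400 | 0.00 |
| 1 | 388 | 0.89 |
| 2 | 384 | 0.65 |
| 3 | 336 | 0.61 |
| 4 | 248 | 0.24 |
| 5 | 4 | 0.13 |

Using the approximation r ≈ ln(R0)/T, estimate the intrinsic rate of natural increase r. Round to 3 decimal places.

lx = nx/n0 = nx/400: 1, 0.97, 0.96, 0.84, 0.62, 0.01
R0 = Σ lx·mx = 0 + 0.8633 + 0.624 + 0.5124 + 0.1488 + 0.0013 = 2.1498
Σ x·lx·mx = 4.2502; T = 4.2502/2.1498 = 1.97702…
r ≈ ln(R0)/T = ln(2.1498)/1.97702… = 0.38714… → 0.387

0.387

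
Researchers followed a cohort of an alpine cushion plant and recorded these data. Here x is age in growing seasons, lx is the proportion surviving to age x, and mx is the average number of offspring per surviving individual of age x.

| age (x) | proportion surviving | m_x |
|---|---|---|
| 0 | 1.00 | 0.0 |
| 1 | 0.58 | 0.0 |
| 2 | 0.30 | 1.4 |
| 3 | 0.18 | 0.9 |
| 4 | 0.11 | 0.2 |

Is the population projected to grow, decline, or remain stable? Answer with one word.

R0 = Σ lx·mx = 0 + 0 + 0.42 + 0.162 + 0.022 = 0.604
R0 < 1, so the population is declining.

declining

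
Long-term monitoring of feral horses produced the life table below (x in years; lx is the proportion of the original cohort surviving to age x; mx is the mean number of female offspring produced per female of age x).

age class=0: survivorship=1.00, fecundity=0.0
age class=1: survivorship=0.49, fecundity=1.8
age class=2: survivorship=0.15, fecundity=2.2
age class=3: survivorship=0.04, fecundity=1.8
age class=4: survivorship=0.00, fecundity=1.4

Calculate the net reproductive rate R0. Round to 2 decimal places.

1.28

lx·mx by age: 0, 0.882, 0.33, 0.072, 0
R0 = Σ lx·mx = 1.284 → 1.28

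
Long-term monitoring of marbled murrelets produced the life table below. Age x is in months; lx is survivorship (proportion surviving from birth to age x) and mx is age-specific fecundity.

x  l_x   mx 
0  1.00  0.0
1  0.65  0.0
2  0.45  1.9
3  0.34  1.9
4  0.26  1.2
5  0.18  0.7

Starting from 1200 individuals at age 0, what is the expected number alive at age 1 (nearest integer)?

780

Expected survivors = N0 · l_1 = 1200 × 0.65 = 780 → 780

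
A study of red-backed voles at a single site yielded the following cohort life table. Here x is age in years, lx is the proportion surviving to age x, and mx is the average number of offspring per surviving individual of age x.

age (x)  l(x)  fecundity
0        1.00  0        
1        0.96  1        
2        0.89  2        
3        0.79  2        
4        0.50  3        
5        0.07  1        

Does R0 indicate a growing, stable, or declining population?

R0 = Σ lx·mx = 0 + 0.96 + 1.78 + 1.58 + 1.5 + 0.07 = 5.89
R0 > 1, so the population is growing.

growing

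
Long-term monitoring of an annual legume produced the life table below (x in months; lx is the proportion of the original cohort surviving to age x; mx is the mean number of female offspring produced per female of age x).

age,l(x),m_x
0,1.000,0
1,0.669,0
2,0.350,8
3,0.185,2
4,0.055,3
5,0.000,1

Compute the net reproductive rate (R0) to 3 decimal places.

lx·mx by age: 0, 0, 2.8, 0.37, 0.165, 0
R0 = Σ lx·mx = 3.335 → 3.335

3.335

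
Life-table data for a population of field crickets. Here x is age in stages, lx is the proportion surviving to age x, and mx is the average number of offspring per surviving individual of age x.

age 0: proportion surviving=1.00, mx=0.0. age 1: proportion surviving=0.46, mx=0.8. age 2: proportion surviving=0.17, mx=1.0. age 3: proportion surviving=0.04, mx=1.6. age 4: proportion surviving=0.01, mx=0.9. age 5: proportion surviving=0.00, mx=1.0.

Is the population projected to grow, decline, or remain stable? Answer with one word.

R0 = Σ lx·mx = 0 + 0.368 + 0.17 + 0.064 + 0.009 + 0 = 0.611
R0 < 1, so the population is declining.

declining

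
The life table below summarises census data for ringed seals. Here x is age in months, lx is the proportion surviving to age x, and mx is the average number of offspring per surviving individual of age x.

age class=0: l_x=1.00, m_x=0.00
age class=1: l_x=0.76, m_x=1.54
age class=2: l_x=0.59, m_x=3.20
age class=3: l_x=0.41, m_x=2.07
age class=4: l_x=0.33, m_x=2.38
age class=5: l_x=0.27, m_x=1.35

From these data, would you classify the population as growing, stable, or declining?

growing

R0 = Σ lx·mx = 0 + 1.1704 + 1.888 + 0.8487 + 0.7854 + 0.3645 = 5.057
R0 > 1, so the population is growing.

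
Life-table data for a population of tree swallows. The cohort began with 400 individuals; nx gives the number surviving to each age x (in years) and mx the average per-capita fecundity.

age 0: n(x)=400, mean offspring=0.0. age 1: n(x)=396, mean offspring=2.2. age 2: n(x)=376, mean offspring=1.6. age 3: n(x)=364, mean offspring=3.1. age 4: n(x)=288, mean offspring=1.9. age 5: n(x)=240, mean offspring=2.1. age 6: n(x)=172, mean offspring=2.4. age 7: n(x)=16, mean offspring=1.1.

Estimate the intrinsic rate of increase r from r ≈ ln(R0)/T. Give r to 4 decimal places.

0.7428

lx = nx/n0 = nx/400: 1, 0.99, 0.94, 0.91, 0.72, 0.6, 0.43, 0.04
R0 = Σ lx·mx = 0 + 2.178 + 1.504 + 2.821 + 1.368 + 1.26 + 1.032 + 0.044 = 10.207
Σ x·lx·mx = 31.921; T = 31.921/10.207 = 3.12736…
r ≈ ln(R0)/T = ln(10.207)/3.12736… = 0.742822… → 0.7428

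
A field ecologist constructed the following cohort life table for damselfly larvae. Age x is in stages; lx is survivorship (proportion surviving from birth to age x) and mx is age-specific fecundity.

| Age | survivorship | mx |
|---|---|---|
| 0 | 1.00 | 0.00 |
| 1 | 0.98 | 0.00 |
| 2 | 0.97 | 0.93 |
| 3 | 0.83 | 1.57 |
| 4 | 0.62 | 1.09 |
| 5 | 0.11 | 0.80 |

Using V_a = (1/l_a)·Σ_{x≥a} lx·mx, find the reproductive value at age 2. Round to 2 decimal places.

lx·mx for x ≥ 2: 0.9021, 1.3031, 0.6758, 0.088 → sum = 2.969
V_2 = 2.969 / l_2 = 2.969 / 0.97 = 3.060825… → 3.06

3.06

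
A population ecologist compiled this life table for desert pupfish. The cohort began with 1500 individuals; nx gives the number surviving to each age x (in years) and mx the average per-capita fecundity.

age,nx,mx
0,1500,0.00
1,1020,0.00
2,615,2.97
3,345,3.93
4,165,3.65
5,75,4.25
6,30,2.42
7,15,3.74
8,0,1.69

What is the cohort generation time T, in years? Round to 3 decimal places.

lx = nx/n0 = nx/1500: 1, 0.68, 0.41, 0.23, 0.11, 0.05, 0.02, 0.01, 0
lx·mx: 0, 0, 1.2177, 0.9039, 0.4015, 0.2125, 0.0484, 0.0374, 0 → R0 = 2.8214
x·lx·mx: 0, 0, 2.4354, 2.7117, 1.606, 1.0625, 0.2904, 0.2618, 0 → Σ = 8.3678
T = 8.3678 / 2.8214 = 2.965833… → 2.966

2.966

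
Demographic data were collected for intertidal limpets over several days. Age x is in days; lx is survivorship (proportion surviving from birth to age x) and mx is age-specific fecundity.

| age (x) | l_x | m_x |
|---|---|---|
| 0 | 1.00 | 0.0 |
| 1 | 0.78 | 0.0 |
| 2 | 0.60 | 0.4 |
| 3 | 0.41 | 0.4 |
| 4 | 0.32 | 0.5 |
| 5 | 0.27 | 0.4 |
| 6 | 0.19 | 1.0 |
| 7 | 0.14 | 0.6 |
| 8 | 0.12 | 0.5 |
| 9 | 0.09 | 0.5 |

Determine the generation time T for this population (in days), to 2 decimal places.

4.53

lx·mx: 0, 0, 0.24, 0.164, 0.16, 0.108, 0.19, 0.084, 0.06, 0.045 → R0 = 1.051
x·lx·mx: 0, 0, 0.48, 0.492, 0.64, 0.54, 1.14, 0.588, 0.48, 0.405 → Σ = 4.765
T = 4.765 / 1.051 = 4.533777… → 4.53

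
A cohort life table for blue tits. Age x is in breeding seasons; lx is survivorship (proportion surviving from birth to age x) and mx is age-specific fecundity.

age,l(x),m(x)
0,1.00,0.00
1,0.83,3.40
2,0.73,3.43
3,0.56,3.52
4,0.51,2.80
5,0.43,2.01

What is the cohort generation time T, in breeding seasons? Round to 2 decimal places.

lx·mx: 0, 2.822, 2.5039, 1.9712, 1.428, 0.8643 → R0 = 9.5894
x·lx·mx: 0, 2.822, 5.0078, 5.9136, 5.712, 4.3215 → Σ = 23.7769
T = 23.7769 / 9.5894 = 2.479498… → 2.48

2.48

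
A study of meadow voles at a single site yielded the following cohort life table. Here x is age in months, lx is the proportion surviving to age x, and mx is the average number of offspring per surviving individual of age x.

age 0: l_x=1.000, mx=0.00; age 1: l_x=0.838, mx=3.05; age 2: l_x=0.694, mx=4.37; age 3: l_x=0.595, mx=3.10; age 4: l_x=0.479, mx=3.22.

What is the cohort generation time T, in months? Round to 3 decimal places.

lx·mx: 0, 2.5559, 3.03278, 1.8445, 1.54238 → R0 = 8.97556
x·lx·mx: 0, 2.5559, 6.06556, 5.5335, 6.16952 → Σ = 20.32448
T = 20.32448 / 8.97556 = 2.264425… → 2.264

2.264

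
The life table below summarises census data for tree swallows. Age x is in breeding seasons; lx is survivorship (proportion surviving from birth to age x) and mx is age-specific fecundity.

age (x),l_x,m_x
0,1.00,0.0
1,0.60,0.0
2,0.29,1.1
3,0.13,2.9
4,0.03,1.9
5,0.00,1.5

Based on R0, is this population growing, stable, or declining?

declining

R0 = Σ lx·mx = 0 + 0 + 0.319 + 0.377 + 0.057 + 0 = 0.753
R0 < 1, so the population is declining.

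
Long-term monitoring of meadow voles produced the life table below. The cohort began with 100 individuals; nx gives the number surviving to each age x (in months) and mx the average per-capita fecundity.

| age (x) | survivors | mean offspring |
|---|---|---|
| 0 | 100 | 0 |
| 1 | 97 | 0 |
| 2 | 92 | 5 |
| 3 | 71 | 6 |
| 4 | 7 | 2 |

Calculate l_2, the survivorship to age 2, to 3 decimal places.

l_2 = n_2/n_0 = 92/100 = 0.92 → 0.920

0.920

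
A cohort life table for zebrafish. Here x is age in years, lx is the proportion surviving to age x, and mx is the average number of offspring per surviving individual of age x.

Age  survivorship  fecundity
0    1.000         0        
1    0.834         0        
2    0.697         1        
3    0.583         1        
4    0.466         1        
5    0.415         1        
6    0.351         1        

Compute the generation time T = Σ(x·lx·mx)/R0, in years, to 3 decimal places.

lx·mx: 0, 0, 0.697, 0.583, 0.466, 0.415, 0.351 → R0 = 2.512
x·lx·mx: 0, 0, 1.394, 1.749, 1.864, 2.075, 2.106 → Σ = 9.188
T = 9.188 / 2.512 = 3.657643… → 3.658

3.658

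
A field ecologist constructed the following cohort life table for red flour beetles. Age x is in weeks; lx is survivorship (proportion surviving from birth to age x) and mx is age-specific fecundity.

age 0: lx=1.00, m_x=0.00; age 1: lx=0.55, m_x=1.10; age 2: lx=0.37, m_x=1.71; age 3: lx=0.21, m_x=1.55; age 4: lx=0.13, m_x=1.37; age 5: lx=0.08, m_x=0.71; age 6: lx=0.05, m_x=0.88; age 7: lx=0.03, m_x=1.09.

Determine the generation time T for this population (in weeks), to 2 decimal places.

lx·mx: 0, 0.605, 0.6327, 0.3255, 0.1781, 0.0568, 0.044, 0.0327 → R0 = 1.8748
x·lx·mx: 0, 0.605, 1.2654, 0.9765, 0.7124, 0.284, 0.264, 0.2289 → Σ = 4.3362
T = 4.3362 / 1.8748 = 2.312887… → 2.31

2.31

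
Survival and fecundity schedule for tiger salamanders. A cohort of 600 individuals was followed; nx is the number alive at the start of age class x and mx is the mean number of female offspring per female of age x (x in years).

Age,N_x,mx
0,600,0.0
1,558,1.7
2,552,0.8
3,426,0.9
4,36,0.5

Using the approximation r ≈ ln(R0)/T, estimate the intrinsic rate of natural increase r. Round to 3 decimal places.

lx = nx/n0 = nx/600: 1, 0.93, 0.92, 0.71, 0.06
R0 = Σ lx·mx = 0 + 1.581 + 0.736 + 0.639 + 0.03 = 2.986
Σ x·lx·mx = 5.09; T = 5.09/2.986 = 1.70462…
r ≈ ln(R0)/T = ln(2.986)/1.70462… = 0.64175… → 0.642

0.642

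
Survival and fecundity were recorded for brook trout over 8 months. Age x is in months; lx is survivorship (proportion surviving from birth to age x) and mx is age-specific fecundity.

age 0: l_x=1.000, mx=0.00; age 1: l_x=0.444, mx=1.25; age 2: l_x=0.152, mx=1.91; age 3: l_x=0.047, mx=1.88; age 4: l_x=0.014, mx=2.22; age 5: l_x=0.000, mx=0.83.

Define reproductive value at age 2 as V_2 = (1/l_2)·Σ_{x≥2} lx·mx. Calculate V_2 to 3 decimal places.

2.696

lx·mx for x ≥ 2: 0.29032, 0.08836, 0.03108, 0 → sum = 0.40976
V_2 = 0.40976 / l_2 = 0.40976 / 0.152 = 2.695789… → 2.696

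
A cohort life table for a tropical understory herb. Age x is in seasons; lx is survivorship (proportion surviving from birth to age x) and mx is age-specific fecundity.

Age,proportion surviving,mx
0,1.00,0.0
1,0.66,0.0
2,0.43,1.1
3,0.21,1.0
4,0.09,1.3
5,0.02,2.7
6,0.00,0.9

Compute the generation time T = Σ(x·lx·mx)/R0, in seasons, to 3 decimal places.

2.710

lx·mx: 0, 0, 0.473, 0.21, 0.117, 0.054, 0 → R0 = 0.854
x·lx·mx: 0, 0, 0.946, 0.63, 0.468, 0.27, 0 → Σ = 2.314
T = 2.314 / 0.854 = 2.709602… → 2.710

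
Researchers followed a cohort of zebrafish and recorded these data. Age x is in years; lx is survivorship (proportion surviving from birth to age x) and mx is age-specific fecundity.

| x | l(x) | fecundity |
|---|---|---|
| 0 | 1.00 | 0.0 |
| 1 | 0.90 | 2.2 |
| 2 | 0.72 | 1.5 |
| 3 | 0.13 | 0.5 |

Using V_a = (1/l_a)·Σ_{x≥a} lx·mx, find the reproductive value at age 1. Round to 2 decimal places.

3.47

lx·mx for x ≥ 1: 1.98, 1.08, 0.065 → sum = 3.125
V_1 = 3.125 / l_1 = 3.125 / 0.9 = 3.472222… → 3.47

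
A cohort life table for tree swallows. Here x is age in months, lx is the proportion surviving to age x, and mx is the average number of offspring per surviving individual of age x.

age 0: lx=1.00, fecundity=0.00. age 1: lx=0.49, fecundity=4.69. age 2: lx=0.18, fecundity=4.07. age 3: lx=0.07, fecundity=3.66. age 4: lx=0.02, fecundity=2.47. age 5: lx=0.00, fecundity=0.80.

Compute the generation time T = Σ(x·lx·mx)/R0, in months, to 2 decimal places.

lx·mx: 0, 2.2981, 0.7326, 0.2562, 0.0494, 0 → R0 = 3.3363
x·lx·mx: 0, 2.2981, 1.4652, 0.7686, 0.1976, 0 → Σ = 4.7295
T = 4.7295 / 3.3363 = 1.417588… → 1.42

1.42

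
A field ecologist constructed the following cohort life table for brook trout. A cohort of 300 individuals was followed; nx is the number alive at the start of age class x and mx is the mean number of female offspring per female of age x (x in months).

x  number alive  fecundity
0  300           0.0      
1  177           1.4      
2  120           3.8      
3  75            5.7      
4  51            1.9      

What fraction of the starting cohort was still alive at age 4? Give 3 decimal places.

0.170

l_4 = n_4/n_0 = 51/300 = 0.17 → 0.170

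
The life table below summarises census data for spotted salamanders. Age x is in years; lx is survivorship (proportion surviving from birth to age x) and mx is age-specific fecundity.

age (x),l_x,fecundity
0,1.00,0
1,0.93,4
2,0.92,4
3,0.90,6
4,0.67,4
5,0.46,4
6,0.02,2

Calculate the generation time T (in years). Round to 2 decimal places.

lx·mx: 0, 3.72, 3.68, 5.4, 2.68, 1.84, 0.04 → R0 = 17.36
x·lx·mx: 0, 3.72, 7.36, 16.2, 10.72, 9.2, 0.24 → Σ = 47.44
T = 47.44 / 17.36 = 2.732719… → 2.73

2.73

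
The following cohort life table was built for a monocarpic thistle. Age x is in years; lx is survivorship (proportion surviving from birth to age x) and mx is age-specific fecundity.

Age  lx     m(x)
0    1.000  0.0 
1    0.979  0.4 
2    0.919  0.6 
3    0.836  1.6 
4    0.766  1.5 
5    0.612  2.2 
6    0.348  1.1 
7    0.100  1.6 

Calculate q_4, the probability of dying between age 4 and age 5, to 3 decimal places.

q_4 = (l_4 − l_5) / l_4 = (0.766 − 0.612) / 0.766
     = 0.154 / 0.766 = 0.201044… → 0.201

0.201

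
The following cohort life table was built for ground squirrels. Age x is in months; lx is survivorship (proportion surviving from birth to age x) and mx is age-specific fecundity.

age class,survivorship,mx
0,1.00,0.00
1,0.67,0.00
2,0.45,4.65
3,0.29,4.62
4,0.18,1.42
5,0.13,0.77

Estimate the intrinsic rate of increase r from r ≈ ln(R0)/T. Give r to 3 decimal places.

R0 = Σ lx·mx = 0 + 0 + 2.0925 + 1.3398 + 0.2556 + 0.1001 = 3.788
Σ x·lx·mx = 9.7273; T = 9.7273/3.788 = 2.56793…
r ≈ ln(R0)/T = ln(3.788)/2.56793… = 0.51864… → 0.519

0.519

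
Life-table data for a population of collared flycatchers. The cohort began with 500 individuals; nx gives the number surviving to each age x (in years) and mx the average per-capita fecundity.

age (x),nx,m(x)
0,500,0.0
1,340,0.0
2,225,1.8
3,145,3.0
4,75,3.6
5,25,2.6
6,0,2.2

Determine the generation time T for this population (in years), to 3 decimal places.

lx = nx/n0 = nx/500: 1, 0.68, 0.45, 0.29, 0.15, 0.05, 0
lx·mx: 0, 0, 0.81, 0.87, 0.54, 0.13, 0 → R0 = 2.35
x·lx·mx: 0, 0, 1.62, 2.61, 2.16, 0.65, 0 → Σ = 7.04
T = 7.04 / 2.35 = 2.995745… → 2.996

2.996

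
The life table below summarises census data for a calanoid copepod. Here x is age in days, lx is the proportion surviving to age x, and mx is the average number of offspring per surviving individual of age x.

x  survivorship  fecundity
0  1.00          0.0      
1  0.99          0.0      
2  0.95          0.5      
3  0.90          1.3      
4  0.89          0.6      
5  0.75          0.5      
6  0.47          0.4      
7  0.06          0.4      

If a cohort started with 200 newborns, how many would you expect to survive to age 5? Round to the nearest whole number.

150

Expected survivors = N0 · l_5 = 200 × 0.75 = 150 → 150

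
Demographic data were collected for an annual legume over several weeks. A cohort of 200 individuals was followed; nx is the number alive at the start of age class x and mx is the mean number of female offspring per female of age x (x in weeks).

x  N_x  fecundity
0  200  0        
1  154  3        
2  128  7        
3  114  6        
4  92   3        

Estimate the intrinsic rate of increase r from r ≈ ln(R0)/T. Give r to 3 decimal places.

lx = nx/n0 = nx/200: 1, 0.77, 0.64, 0.57, 0.46
R0 = Σ lx·mx = 0 + 2.31 + 4.48 + 3.42 + 1.38 = 11.59
Σ x·lx·mx = 27.05; T = 27.05/11.59 = 2.33391…
r ≈ ln(R0)/T = ln(11.59)/2.33391… = 1.0498… → 1.050

1.050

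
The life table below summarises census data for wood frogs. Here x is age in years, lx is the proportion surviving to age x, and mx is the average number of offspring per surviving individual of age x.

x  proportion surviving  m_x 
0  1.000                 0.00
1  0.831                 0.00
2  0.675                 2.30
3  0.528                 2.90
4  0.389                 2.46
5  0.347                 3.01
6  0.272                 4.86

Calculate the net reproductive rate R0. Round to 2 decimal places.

lx·mx by age: 0, 0, 1.5525, 1.5312, 0.95694, 1.04447, 1.32192
R0 = Σ lx·mx = 6.40703 → 6.41

6.41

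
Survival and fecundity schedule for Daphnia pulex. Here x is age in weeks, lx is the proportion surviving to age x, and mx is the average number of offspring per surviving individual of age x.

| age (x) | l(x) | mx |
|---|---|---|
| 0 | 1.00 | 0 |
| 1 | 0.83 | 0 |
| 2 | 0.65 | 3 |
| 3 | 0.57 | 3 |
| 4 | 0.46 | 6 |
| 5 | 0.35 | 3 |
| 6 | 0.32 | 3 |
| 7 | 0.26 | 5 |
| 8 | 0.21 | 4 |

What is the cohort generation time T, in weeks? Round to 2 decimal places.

4.44

lx·mx: 0, 0, 1.95, 1.71, 2.76, 1.05, 0.96, 1.3, 0.84 → R0 = 10.57
x·lx·mx: 0, 0, 3.9, 5.13, 11.04, 5.25, 5.76, 9.1, 6.72 → Σ = 46.9
T = 46.9 / 10.57 = 4.437086… → 4.44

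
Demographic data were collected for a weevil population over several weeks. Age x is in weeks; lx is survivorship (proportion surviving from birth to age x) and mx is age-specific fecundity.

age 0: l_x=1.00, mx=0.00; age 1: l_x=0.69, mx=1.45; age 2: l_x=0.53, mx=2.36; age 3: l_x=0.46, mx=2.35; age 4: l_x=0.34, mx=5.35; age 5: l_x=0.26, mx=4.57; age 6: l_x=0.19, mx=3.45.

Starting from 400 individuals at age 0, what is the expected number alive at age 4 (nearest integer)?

136

Expected survivors = N0 · l_4 = 400 × 0.34 = 136 → 136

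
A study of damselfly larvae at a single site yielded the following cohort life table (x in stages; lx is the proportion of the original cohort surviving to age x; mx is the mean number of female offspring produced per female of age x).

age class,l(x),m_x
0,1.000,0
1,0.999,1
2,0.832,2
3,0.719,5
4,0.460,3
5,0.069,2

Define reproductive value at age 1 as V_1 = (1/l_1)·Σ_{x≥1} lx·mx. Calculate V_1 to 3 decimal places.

7.784

lx·mx for x ≥ 1: 0.999, 1.664, 3.595, 1.38, 0.138 → sum = 7.776
V_1 = 7.776 / l_1 = 7.776 / 0.999 = 7.783784… → 7.784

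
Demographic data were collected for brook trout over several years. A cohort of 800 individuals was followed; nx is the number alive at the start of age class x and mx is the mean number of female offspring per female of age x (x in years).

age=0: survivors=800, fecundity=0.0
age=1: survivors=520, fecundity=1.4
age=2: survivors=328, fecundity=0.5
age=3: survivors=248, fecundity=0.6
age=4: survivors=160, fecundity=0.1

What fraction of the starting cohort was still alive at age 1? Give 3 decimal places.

0.650

l_1 = n_1/n_0 = 520/800 = 0.65 → 0.650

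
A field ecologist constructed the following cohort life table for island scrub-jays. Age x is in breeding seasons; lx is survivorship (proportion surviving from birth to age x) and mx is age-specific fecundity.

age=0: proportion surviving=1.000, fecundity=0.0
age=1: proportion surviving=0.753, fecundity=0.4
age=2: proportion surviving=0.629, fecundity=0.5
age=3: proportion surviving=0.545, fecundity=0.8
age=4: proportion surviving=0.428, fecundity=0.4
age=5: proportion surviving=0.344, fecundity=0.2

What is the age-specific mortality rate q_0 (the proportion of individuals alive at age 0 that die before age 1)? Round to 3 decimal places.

q_0 = (l_0 − l_1) / l_0 = (1 − 0.753) / 1
     = 0.247 / 1 = 0.247 → 0.247

0.247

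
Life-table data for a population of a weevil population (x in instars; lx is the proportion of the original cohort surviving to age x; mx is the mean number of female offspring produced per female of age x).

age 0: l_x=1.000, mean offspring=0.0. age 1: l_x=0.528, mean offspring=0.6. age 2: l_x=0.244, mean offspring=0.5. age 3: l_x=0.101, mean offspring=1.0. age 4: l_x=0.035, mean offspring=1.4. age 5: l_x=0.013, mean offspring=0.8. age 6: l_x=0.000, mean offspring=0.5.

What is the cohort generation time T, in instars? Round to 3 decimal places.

1.855

lx·mx: 0, 0.3168, 0.122, 0.101, 0.049, 0.0104, 0 → R0 = 0.5992
x·lx·mx: 0, 0.3168, 0.244, 0.303, 0.196, 0.052, 0 → Σ = 1.1118
T = 1.1118 / 0.5992 = 1.855474… → 1.855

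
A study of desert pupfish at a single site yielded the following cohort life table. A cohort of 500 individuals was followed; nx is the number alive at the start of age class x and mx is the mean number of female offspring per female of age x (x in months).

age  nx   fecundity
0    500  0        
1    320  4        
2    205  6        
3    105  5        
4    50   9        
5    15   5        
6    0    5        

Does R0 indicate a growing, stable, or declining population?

growing

lx = nx/n0 = nx/500: 1, 0.64, 0.41, 0.21, 0.1, 0.03, 0
R0 = Σ lx·mx = 0 + 2.56 + 2.46 + 1.05 + 0.9 + 0.15 + 0 = 7.12
R0 > 1, so the population is growing.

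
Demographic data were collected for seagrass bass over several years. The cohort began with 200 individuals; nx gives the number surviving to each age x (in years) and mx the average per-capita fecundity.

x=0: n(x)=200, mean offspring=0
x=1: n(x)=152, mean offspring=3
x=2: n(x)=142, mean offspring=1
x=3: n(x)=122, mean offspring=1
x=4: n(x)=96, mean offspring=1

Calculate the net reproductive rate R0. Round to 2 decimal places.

4.08

lx = nx/n0 = nx/200: 1, 0.76, 0.71, 0.61, 0.48
lx·mx by age: 0, 2.28, 0.71, 0.61, 0.48
R0 = Σ lx·mx = 4.08 → 4.08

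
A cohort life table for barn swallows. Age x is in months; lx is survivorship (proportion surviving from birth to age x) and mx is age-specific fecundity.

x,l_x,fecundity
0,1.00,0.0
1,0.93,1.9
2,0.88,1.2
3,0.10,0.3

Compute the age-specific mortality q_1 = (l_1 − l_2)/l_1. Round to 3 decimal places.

q_1 = (l_1 − l_2) / l_1 = (0.93 − 0.88) / 0.93
     = 0.05 / 0.93 = 0.053763… → 0.054

0.054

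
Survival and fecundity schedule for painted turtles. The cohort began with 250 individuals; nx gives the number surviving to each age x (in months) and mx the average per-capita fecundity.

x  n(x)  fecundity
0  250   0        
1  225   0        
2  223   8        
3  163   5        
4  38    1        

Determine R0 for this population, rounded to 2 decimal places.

lx = nx/n0 = nx/250: 1, 0.9, 0.892, 0.652, 0.152
lx·mx by age: 0, 0, 7.136, 3.26, 0.152
R0 = Σ lx·mx = 10.548 → 10.55

10.55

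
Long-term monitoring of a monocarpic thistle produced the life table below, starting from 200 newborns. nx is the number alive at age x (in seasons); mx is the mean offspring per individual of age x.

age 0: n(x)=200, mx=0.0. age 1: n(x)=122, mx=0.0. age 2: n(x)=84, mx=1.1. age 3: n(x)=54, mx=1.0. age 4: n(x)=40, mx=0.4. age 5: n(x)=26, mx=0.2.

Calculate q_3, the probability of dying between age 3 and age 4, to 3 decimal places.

lx = nx/n0 = nx/200: 1, 0.61, 0.42, 0.27, 0.2, 0.13
q_3 = (l_3 − l_4) / l_3 = (0.27 − 0.2) / 0.27
     = 0.07 / 0.27 = 0.259259… → 0.259

0.259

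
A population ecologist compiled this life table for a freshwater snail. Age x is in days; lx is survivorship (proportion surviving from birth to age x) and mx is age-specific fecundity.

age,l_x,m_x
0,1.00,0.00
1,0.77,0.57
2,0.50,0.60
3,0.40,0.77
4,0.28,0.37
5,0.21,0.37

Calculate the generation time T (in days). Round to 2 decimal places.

2.25

lx·mx: 0, 0.4389, 0.3, 0.308, 0.1036, 0.0777 → R0 = 1.2282
x·lx·mx: 0, 0.4389, 0.6, 0.924, 0.4144, 0.3885 → Σ = 2.7658
T = 2.7658 / 1.2282 = 2.251913… → 2.25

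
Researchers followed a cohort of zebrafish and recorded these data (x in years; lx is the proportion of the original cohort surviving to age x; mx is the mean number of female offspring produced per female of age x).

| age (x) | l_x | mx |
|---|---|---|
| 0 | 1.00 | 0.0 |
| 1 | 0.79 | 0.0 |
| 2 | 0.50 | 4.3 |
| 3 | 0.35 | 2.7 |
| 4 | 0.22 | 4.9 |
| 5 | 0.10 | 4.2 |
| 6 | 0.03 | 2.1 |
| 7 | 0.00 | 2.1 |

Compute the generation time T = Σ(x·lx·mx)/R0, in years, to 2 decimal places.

2.99

lx·mx: 0, 0, 2.15, 0.945, 1.078, 0.42, 0.063, 0 → R0 = 4.656
x·lx·mx: 0, 0, 4.3, 2.835, 4.312, 2.1, 0.378, 0 → Σ = 13.925
T = 13.925 / 4.656 = 2.990765… → 2.99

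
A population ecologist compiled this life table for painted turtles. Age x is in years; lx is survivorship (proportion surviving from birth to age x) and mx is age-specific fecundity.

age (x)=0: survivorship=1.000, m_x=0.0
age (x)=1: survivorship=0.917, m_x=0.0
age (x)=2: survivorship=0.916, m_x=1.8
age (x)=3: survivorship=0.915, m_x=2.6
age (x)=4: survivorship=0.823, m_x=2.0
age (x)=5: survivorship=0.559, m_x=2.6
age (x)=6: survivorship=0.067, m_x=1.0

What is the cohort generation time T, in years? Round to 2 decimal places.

3.43

lx·mx: 0, 0, 1.6488, 2.379, 1.646, 1.4534, 0.067 → R0 = 7.1942
x·lx·mx: 0, 0, 3.2976, 7.137, 6.584, 7.267, 0.402 → Σ = 24.6876
T = 24.6876 / 7.1942 = 3.431598… → 3.43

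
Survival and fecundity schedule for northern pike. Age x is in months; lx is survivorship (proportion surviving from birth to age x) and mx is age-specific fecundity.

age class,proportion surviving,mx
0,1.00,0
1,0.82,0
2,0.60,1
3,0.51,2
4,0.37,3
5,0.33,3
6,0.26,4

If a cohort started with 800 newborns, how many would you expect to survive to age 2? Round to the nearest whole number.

480

Expected survivors = N0 · l_2 = 800 × 0.60 = 480 → 480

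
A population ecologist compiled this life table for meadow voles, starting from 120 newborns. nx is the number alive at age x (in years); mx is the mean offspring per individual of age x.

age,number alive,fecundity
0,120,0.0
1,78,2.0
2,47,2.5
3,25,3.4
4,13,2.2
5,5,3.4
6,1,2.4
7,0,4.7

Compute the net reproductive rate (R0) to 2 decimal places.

3.39

lx = nx/n0 = nx/120: 1, 0.65, 0.39167…, 0.20833…, 0.10833…, 0.04167…, 0.00833…, 0
lx·mx by age: 0, 1.3, 0.979167…, 0.708333…, 0.238333…, 0.141667…, 0.02…, 0
R0 = Σ lx·mx = 3.3875… → 3.39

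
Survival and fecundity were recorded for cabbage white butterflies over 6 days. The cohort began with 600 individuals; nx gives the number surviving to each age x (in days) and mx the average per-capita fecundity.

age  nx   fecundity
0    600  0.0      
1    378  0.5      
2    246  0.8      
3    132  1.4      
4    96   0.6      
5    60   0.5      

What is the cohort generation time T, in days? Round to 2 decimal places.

2.31

lx = nx/n0 = nx/600: 1, 0.63, 0.41, 0.22, 0.16, 0.1
lx·mx: 0, 0.315, 0.328, 0.308, 0.096, 0.05 → R0 = 1.097
x·lx·mx: 0, 0.315, 0.656, 0.924, 0.384, 0.25 → Σ = 2.529
T = 2.529 / 1.097 = 2.305378… → 2.31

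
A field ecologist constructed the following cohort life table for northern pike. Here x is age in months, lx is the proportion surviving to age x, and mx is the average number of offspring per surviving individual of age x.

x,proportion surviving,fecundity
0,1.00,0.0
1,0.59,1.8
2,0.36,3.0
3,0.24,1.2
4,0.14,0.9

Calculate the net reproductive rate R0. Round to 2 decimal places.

2.56

lx·mx by age: 0, 1.062, 1.08, 0.288, 0.126
R0 = Σ lx·mx = 2.556 → 2.56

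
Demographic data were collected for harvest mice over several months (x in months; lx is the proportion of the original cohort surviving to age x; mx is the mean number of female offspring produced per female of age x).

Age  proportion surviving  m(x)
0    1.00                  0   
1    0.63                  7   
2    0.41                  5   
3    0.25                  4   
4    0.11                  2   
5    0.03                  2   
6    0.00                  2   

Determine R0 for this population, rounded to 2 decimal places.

lx·mx by age: 0, 4.41, 2.05, 1, 0.22, 0.06, 0
R0 = Σ lx·mx = 7.74 → 7.74

7.74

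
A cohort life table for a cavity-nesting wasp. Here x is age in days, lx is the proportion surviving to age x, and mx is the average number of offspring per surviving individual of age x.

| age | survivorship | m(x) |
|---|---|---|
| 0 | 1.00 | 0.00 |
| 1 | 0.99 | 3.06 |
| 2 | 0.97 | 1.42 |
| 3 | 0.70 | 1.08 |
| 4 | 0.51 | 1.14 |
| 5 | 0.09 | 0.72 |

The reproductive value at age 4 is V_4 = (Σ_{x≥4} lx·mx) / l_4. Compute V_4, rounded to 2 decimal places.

1.27

lx·mx for x ≥ 4: 0.5814, 0.0648 → sum = 0.6462
V_4 = 0.6462 / l_4 = 0.6462 / 0.51 = 1.267059… → 1.27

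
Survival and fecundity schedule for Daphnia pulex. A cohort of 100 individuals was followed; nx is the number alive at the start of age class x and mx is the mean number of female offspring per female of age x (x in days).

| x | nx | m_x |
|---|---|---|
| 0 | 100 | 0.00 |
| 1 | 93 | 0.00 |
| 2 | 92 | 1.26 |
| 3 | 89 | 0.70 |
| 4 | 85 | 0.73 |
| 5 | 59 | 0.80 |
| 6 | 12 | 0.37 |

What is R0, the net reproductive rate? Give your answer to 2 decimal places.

2.92

lx = nx/n0 = nx/100: 1, 0.93, 0.92, 0.89, 0.85, 0.59, 0.12
lx·mx by age: 0, 0, 1.1592, 0.623, 0.6205, 0.472, 0.0444
R0 = Σ lx·mx = 2.9191 → 2.92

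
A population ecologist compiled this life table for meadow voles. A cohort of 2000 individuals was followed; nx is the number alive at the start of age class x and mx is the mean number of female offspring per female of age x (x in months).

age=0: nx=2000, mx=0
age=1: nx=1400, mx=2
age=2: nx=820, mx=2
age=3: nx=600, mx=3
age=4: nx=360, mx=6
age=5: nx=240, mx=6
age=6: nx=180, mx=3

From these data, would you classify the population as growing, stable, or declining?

growing

lx = nx/n0 = nx/2000: 1, 0.7, 0.41, 0.3, 0.18, 0.12, 0.09
R0 = Σ lx·mx = 0 + 1.4 + 0.82 + 0.9 + 1.08 + 0.72 + 0.27 = 5.19
R0 > 1, so the population is growing.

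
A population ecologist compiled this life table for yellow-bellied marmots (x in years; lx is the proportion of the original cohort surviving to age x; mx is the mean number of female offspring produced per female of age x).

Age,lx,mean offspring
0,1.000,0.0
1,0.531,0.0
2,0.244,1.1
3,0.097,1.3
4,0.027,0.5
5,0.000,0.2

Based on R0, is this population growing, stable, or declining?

declining

R0 = Σ lx·mx = 0 + 0 + 0.2684 + 0.1261 + 0.0135 + 0 = 0.408
R0 < 1, so the population is declining.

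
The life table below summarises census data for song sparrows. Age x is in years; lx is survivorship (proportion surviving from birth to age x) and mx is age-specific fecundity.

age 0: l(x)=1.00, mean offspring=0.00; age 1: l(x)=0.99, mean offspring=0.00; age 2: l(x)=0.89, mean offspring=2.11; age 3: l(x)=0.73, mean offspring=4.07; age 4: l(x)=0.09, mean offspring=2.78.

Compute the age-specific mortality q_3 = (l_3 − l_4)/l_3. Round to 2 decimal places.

q_3 = (l_3 − l_4) / l_3 = (0.73 − 0.09) / 0.73
     = 0.64 / 0.73 = 0.876712… → 0.88

0.88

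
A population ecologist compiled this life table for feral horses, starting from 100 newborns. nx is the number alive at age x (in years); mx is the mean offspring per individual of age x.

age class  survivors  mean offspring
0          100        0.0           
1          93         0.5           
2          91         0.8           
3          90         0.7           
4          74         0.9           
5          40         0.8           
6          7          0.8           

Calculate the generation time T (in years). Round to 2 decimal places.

2.94

lx = nx/n0 = nx/100: 1, 0.93, 0.91, 0.9, 0.74, 0.4, 0.07
lx·mx: 0, 0.465, 0.728, 0.63, 0.666, 0.32, 0.056 → R0 = 2.865
x·lx·mx: 0, 0.465, 1.456, 1.89, 2.664, 1.6, 0.336 → Σ = 8.411
T = 8.411 / 2.865 = 2.935777… → 2.94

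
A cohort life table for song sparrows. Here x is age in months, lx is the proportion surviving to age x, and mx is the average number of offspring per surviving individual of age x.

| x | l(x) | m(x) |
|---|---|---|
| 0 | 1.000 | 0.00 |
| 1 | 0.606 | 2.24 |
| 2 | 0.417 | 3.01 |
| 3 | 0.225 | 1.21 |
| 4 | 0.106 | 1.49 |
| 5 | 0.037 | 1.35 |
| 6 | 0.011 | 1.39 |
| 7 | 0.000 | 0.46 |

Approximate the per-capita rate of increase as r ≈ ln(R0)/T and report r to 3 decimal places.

R0 = Σ lx·mx = 0 + 1.35744 + 1.25517 + 0.27225 + 0.15794 + 0.04995 + 0.01529 + 0 = 3.10804
Σ x·lx·mx = 5.65778; T = 5.65778/3.10804 = 1.82037…
r ≈ ln(R0)/T = ln(3.10804)/1.82037… = 0.62295… → 0.623

0.623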